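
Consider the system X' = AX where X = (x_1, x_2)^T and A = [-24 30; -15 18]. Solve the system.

Coefficient matrix A = [[-24, 30], [-15, 18]].
Characteristic polynomial det(A - λI) = λ^2 + 6λ + 18 = 0.
Eigenvalues λ = -3 ± 3i (complex conjugate pair).
For λ=-3+3i: an eigenvector is (3,2) - i(-1,-1) = (3 + i, 2 + i).
A real fundamental pair from Re and Im of e^((-3+3i)t)v: X_1 = e^(-3t)(cos(3t)·(3,2) + sin(3t)·(-1,-1)), X_2 = e^(-3t)(sin(3t)·(3,2) - cos(3t)·(-1,-1)).
General solution: c_1X_1 + c_2X_2.

x_1(t) = -c_1e^(-3t)sin(3t) + 3c_1e^(-3t)cos(3t) + 3c_2e^(-3t)sin(3t) + c_2e^(-3t)cos(3t), x_2(t) = -c_1e^(-3t)sin(3t) + 2c_1e^(-3t)cos(3t) + 2c_2e^(-3t)sin(3t) + c_2e^(-3t)cos(3t)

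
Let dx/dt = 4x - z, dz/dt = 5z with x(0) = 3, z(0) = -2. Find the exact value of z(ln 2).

A = [[4,-1],[0,5]]; eigenvalues λ = 5, 4.
Eigenvectors: (1,-1) for λ=5, (-1,0) for λ=4.
From the initial condition, c_1 = 2, c_2 = -1.
z(ln 2) = (2)(2^5)(-1) + (-1)(2^4)(0) = -64.

-64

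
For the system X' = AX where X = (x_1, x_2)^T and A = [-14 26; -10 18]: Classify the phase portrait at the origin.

A = [[-14,26],[-10,18]]; det(A-λI) = λ^2 - 4λ + 8.
λ = 2 ± 2i: positive real part.

unstable spiral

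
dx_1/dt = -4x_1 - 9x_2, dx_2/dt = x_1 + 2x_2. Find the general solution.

Coefficient matrix A = [[-4, -9], [1, 2]].
Characteristic polynomial det(A - λI) = λ^2 + 2λ + 1 = 0.
Single eigenvalue λ = -1 with algebraic multiplicity 2.
Eigenvector v = (3,-1); generalized eigenvector w with (A-λI)w=v is (2,-1).
General solution: e^(-t)[K_1·v + K_2·(t·v + w)].

x_1(t) = 3K_1e^(-t) + 3K_2te^(-t) + 2K_2e^(-t), x_2(t) = -K_1e^(-t) - K_2te^(-t) - K_2e^(-t)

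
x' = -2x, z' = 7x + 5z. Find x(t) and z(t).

Coefficient matrix A = [[-2, 0], [7, 5]].
Characteristic polynomial det(A - λI) = λ^2 - 3λ - 10 = 0.
Eigenvalues λ = -2, 5.
For λ=-2: (A-λI) row 2 is [7, 7], so an eigenvector is (1, -1).
For λ=5: (A-λI) row 1 is [-7, 0], so an eigenvector is (0, -1).
General solution: K_1e^(-2t)(1,-1) + K_2e^(5t)(0,-1).

x(t) = K_1e^(-2t), z(t) = -K_1e^(-2t) - K_2e^(5t)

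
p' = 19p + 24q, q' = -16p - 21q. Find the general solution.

p(t) = -C_1e^(-5t) - 3C_2e^(3t), q(t) = C_1e^(-5t) + 2C_2e^(3t)

Coefficient matrix A = [[19, 24], [-16, -21]].
Characteristic polynomial det(A - λI) = λ^2 + 2λ - 15 = 0.
Eigenvalues λ = -5, 3.
For λ=-5: (A-λI) row 1 is [24, 24], so an eigenvector is (-1, 1).
For λ=3: (A-λI) row 1 is [16, 24], so an eigenvector is (-3, 2).
General solution: C_1e^(-5t)(-1,1) + C_2e^(3t)(-3,2).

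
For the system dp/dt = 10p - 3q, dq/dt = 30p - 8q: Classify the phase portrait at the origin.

unstable spiral

A = [[10,-3],[30,-8]]; det(A-λI) = λ^2 - 2λ + 10.
λ = 1 ± 3i: positive real part.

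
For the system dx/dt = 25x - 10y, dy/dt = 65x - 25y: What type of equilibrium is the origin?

A = [[25,-10],[65,-25]]; det(A-λI) = λ^2 + 25.
λ = 0 ± 5i: zero real part.

center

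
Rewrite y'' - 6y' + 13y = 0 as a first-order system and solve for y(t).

Let x_1 = y, x_2 = y'. Then x_1' = x_2 and x_2' = -13x_1 + 6x_2.
A = [[0,1],[-13,6]]; det(A-λI) = λ^2 - 6λ + 13.
Eigenvalues λ = 3 ± 2i.

y(t) = c_1e^(3t)cos(2t) + c_2e^(3t)sin(2t)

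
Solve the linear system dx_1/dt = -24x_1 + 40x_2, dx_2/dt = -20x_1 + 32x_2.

x_1(t) = -3c_1e^(4t)sin(4t) - c_1e^(4t)cos(4t) - c_2e^(4t)sin(4t) + 3c_2e^(4t)cos(4t), x_2(t) = -2c_1e^(4t)sin(4t) - c_1e^(4t)cos(4t) - c_2e^(4t)sin(4t) + 2c_2e^(4t)cos(4t)

Coefficient matrix A = [[-24, 40], [-20, 32]].
Characteristic polynomial det(A - λI) = λ^2 - 8λ + 32 = 0.
Eigenvalues λ = 4 ± 4i (complex conjugate pair).
For λ=4+4i: an eigenvector is (-1,-1) - i(-3,-2) = (-1 + 3i, -1 + 2i).
A real fundamental pair from Re and Im of e^((4+4i)t)v: X_1 = e^(4t)(cos(4t)·(-1,-1) + sin(4t)·(-3,-2)), X_2 = e^(4t)(sin(4t)·(-1,-1) - cos(4t)·(-3,-2)).
General solution: c_1X_1 + c_2X_2.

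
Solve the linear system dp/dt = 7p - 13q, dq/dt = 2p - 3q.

p(t) = 3c_1e^(2t)sin(t) - 2c_1e^(2t)cos(t) - 2c_2e^(2t)sin(t) - 3c_2e^(2t)cos(t), q(t) = c_1e^(2t)sin(t) - c_1e^(2t)cos(t) - c_2e^(2t)sin(t) - c_2e^(2t)cos(t)

Coefficient matrix A = [[7, -13], [2, -3]].
Characteristic polynomial det(A - λI) = λ^2 - 4λ + 5 = 0.
Eigenvalues λ = 2 ± i (complex conjugate pair).
For λ=2+i: an eigenvector is (-2,-1) - i(3,1) = (-2 - 3i, -1 - i).
A real fundamental pair from Re and Im of e^((2+i)t)v: X_1 = e^(2t)(cos(t)·(-2,-1) + sin(t)·(3,1)), X_2 = e^(2t)(sin(t)·(-2,-1) - cos(t)·(3,1)).
General solution: c_1X_1 + c_2X_2.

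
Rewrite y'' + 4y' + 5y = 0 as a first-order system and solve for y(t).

y(t) = C_1e^(-2t)cos(t) + C_2e^(-2t)sin(t)

Let x_1 = y, x_2 = y'. Then x_1' = x_2 and x_2' = -5x_1 - 4x_2.
A = [[0,1],[-5,-4]]; det(A-λI) = λ^2 + 4λ + 5.
Eigenvalues λ = -2 ± i.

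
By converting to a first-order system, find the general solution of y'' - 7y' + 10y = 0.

y(t) = c_1e^(2t) + c_2e^(5t)

Let x_1 = y, x_2 = y'. Then x_1' = x_2 and x_2' = -10x_1 + 7x_2.
A = [[0,1],[-10,7]]; det(A-λI) = λ^2 - 7λ + 10.
Eigenvalues λ = 2, 5 with eigenvectors (1,2), (1,5).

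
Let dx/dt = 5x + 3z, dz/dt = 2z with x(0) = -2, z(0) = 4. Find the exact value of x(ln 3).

A = [[5,3],[0,2]]; eigenvalues λ = 2, 5.
Eigenvectors: (1,-1) for λ=2, (1,0) for λ=5.
From the initial condition, c_1 = -4, c_2 = 2.
x(ln 3) = (-4)(3^2)(1) + (2)(3^5)(1) = 450.

450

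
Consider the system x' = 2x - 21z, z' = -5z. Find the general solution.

x(t) = c_1e^(2t) - 3c_2e^(-5t), z(t) = -c_2e^(-5t)

Coefficient matrix A = [[2, -21], [0, -5]].
Characteristic polynomial det(A - λI) = λ^2 + 3λ - 10 = 0.
Eigenvalues λ = 2, -5.
For λ=2: (A-λI) row 1 is [0, -21], so an eigenvector is (1, 0).
For λ=-5: (A-λI) row 1 is [7, -21], so an eigenvector is (-3, -1).
General solution: c_1e^(2t)(1,0) + c_2e^(-5t)(-3,-1).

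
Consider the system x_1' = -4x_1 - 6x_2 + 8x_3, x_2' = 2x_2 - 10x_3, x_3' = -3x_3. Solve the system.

Coefficient matrix A = [[-4, -6, 8], [0, 2, -10], [0, 0, -3]].
det(A - λI) = 0 gives eigenvalues λ = -4, 2, -3.
For λ=-4: eigenvector (1,0,0).
For λ=2: eigenvector (-1,1,0).
For λ=-3: eigenvector (-4,2,1).
General solution: K_1e^(-4t)(1,0,0) + K_2e^(2t)(-1,1,0) + K_3e^(-3t)(-4,2,1).

x_1(t) = K_1e^(-4t) - K_2e^(2t) - 4K_3e^(-3t), x_2(t) = K_2e^(2t) + 2K_3e^(-3t), x_3(t) = K_3e^(-3t)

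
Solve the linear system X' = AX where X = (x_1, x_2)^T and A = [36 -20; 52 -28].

x_1(t) = c_1e^(4t)sin(4t) + 2c_1e^(4t)cos(4t) + 2c_2e^(4t)sin(4t) - c_2e^(4t)cos(4t), x_2(t) = 2c_1e^(4t)sin(4t) + 3c_1e^(4t)cos(4t) + 3c_2e^(4t)sin(4t) - 2c_2e^(4t)cos(4t)

Coefficient matrix A = [[36, -20], [52, -28]].
Characteristic polynomial det(A - λI) = λ^2 - 8λ + 32 = 0.
Eigenvalues λ = 4 ± 4i (complex conjugate pair).
For λ=4+4i: an eigenvector is (2,3) - i(1,2) = (2 - i, 3 - 2i).
A real fundamental pair from Re and Im of e^((4+4i)t)v: X_1 = e^(4t)(cos(4t)·(2,3) + sin(4t)·(1,2)), X_2 = e^(4t)(sin(4t)·(2,3) - cos(4t)·(1,2)).
General solution: c_1X_1 + c_2X_2.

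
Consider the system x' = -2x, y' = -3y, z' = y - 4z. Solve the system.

x(t) = C_1e^(-2t), y(t) = C_2e^(-3t), z(t) = C_2e^(-3t) + C_3e^(-4t)

Coefficient matrix A = [[-2, 0, 0], [0, -3, 0], [0, 1, -4]].
det(A - λI) = 0 gives eigenvalues λ = -2, -3, -4.
For λ=-2: eigenvector (1,0,0).
For λ=-3: eigenvector (0,1,1).
For λ=-4: eigenvector (0,0,1).
General solution: C_1e^(-2t)(1,0,0) + C_2e^(-3t)(0,1,1) + C_3e^(-4t)(0,0,1).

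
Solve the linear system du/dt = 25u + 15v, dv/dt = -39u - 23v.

Coefficient matrix A = [[25, 15], [-39, -23]].
Characteristic polynomial det(A - λI) = λ^2 - 2λ + 10 = 0.
Eigenvalues λ = 1 ± 3i (complex conjugate pair).
For λ=1+3i: an eigenvector is (2,-3) - i(1,-2) = (2 - i, -3 + 2i).
A real fundamental pair from Re and Im of e^((1+3i)t)v: X_1 = e^(t)(cos(3t)·(2,-3) + sin(3t)·(1,-2)), X_2 = e^(t)(sin(3t)·(2,-3) - cos(3t)·(1,-2)).
General solution: K_1X_1 + K_2X_2.

u(t) = K_1e^(t)sin(3t) + 2K_1e^(t)cos(3t) + 2K_2e^(t)sin(3t) - K_2e^(t)cos(3t), v(t) = -2K_1e^(t)sin(3t) - 3K_1e^(t)cos(3t) - 3K_2e^(t)sin(3t) + 2K_2e^(t)cos(3t)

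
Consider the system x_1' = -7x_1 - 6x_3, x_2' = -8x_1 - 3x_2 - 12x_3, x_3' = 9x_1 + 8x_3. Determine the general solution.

x_1(t) = C_1e^(-t) - 2C_2e^(2t), x_2(t) = 2C_1e^(-t) - 4C_2e^(2t) + C_3e^(-3t), x_3(t) = -C_1e^(-t) + 3C_2e^(2t)

Coefficient matrix A = [[-7, 0, -6], [-8, -3, -12], [9, 0, 8]].
det(A - λI) = 0 gives eigenvalues λ = -1, 2, -3.
For λ=-1: eigenvector (1,2,-1).
For λ=2: eigenvector (-2,-4,3).
For λ=-3: eigenvector (0,1,0).
General solution: C_1e^(-t)(1,2,-1) + C_2e^(2t)(-2,-4,3) + C_3e^(-3t)(0,1,0).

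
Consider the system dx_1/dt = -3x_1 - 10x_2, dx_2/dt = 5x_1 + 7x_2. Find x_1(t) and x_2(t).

Coefficient matrix A = [[-3, -10], [5, 7]].
Characteristic polynomial det(A - λI) = λ^2 - 4λ + 29 = 0.
Eigenvalues λ = 2 ± 5i (complex conjugate pair).
For λ=2+5i: an eigenvector is (1,-1) - i(1,0) = (1 - i, -1).
A real fundamental pair from Re and Im of e^((2+5i)t)v: X_1 = e^(2t)(cos(5t)·(1,-1) + sin(5t)·(1,0)), X_2 = e^(2t)(sin(5t)·(1,-1) - cos(5t)·(1,0)).
General solution: K_1X_1 + K_2X_2.

x_1(t) = K_1e^(2t)sin(5t) + K_1e^(2t)cos(5t) + K_2e^(2t)sin(5t) - K_2e^(2t)cos(5t), x_2(t) = -K_1e^(2t)cos(5t) - K_2e^(2t)sin(5t)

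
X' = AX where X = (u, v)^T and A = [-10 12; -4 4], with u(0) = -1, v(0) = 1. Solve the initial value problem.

u(t) = 9e^(-2t) - 10e^(-4t), v(t) = 6e^(-2t) - 5e^(-4t)

Coefficient matrix A = [[-10, 12], [-4, 4]].
Characteristic polynomial det(A - λI) = λ^2 + 6λ + 8 = 0.
Eigenvalues λ = -2, -4.
For λ=-2: (A-λI) row 1 is [-8, 12], so an eigenvector is (-3, -2).
For λ=-4: (A-λI) row 1 is [-6, 12], so an eigenvector is (2, 1).
General solution: C_1e^(-2t)(-3,-2) + C_2e^(-4t)(2,1).
Applying u(0)=-1, v(0)=1 gives C_1=-3, C_2=-5.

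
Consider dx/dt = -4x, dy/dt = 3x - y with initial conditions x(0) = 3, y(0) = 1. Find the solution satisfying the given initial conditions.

Coefficient matrix A = [[-4, 0], [3, -1]].
Characteristic polynomial det(A - λI) = λ^2 + 5λ + 4 = 0.
Eigenvalues λ = -4, -1.
For λ=-4: (A-λI) row 2 is [3, 3], so an eigenvector is (1, -1).
For λ=-1: (A-λI) row 1 is [-3, 0], so an eigenvector is (0, -1).
General solution: C_1e^(-4t)(1,-1) + C_2e^(-t)(0,-1).
Applying x(0)=3, y(0)=1 gives C_1=3, C_2=-4.

x(t) = 3e^(-4t), y(t) = 4e^(-t) - 3e^(-4t)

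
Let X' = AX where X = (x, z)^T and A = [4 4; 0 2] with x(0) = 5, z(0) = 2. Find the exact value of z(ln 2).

A = [[4,4],[0,2]]; eigenvalues λ = 4, 2.
Eigenvectors: (1,0) for λ=4, (-2,1) for λ=2.
From the initial condition, c_1 = 9, c_2 = 2.
z(ln 2) = (9)(2^4)(0) + (2)(2^2)(1) = 8.

8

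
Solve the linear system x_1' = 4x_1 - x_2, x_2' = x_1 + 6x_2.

x_1(t) = K_1e^(5t) + K_2te^(5t) - 3K_2e^(5t), x_2(t) = -K_1e^(5t) - K_2te^(5t) + 2K_2e^(5t)

Coefficient matrix A = [[4, -1], [1, 6]].
Characteristic polynomial det(A - λI) = λ^2 - 10λ + 25 = 0.
Single eigenvalue λ = 5 with algebraic multiplicity 2.
Eigenvector v = (1,-1); generalized eigenvector w with (A-λI)w=v is (-3,2).
General solution: e^(5t)[K_1·v + K_2·(t·v + w)].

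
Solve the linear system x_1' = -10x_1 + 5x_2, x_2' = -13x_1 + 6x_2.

x_1(t) = 2K_1e^(-2t)sin(t) + K_1e^(-2t)cos(t) + K_2e^(-2t)sin(t) - 2K_2e^(-2t)cos(t), x_2(t) = 3K_1e^(-2t)sin(t) + 2K_1e^(-2t)cos(t) + 2K_2e^(-2t)sin(t) - 3K_2e^(-2t)cos(t)

Coefficient matrix A = [[-10, 5], [-13, 6]].
Characteristic polynomial det(A - λI) = λ^2 + 4λ + 5 = 0.
Eigenvalues λ = -2 ± i (complex conjugate pair).
For λ=-2+i: an eigenvector is (1,2) - i(2,3) = (1 - 2i, 2 - 3i).
A real fundamental pair from Re and Im of e^((-2+i)t)v: X_1 = e^(-2t)(cos(t)·(1,2) + sin(t)·(2,3)), X_2 = e^(-2t)(sin(t)·(1,2) - cos(t)·(2,3)).
General solution: K_1X_1 + K_2X_2.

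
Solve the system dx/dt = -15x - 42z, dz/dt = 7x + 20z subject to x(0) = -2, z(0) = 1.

x(t) = -2e^(6t), z(t) = e^(6t)

Coefficient matrix A = [[-15, -42], [7, 20]].
Characteristic polynomial det(A - λI) = λ^2 - 5λ - 6 = 0.
Eigenvalues λ = -1, 6.
For λ=-1: (A-λI) row 1 is [-14, -42], so an eigenvector is (-3, 1).
For λ=6: (A-λI) row 1 is [-21, -42], so an eigenvector is (-2, 1).
General solution: C_1e^(-t)(-3,1) + C_2e^(6t)(-2,1).
Applying x(0)=-2, z(0)=1 gives C_1=0, C_2=1.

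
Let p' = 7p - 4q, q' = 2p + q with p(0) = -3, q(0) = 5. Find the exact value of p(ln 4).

A = [[7,-4],[2,1]]; eigenvalues λ = 3, 5.
Eigenvectors: (-1,-1) for λ=3, (2,1) for λ=5.
From the initial condition, c_1 = -13, c_2 = -8.
p(ln 4) = (-13)(4^3)(-1) + (-8)(4^5)(2) = -15552.

-15552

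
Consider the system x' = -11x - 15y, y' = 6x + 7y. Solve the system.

Coefficient matrix A = [[-11, -15], [6, 7]].
Characteristic polynomial det(A - λI) = λ^2 + 4λ + 13 = 0.
Eigenvalues λ = -2 ± 3i (complex conjugate pair).
For λ=-2+3i: an eigenvector is (-2,1) - i(1,-1) = (-2 - i, 1 + i).
A real fundamental pair from Re and Im of e^((-2+3i)t)v: X_1 = e^(-2t)(cos(3t)·(-2,1) + sin(3t)·(1,-1)), X_2 = e^(-2t)(sin(3t)·(-2,1) - cos(3t)·(1,-1)).
General solution: C_1X_1 + C_2X_2.

x(t) = C_1e^(-2t)sin(3t) - 2C_1e^(-2t)cos(3t) - 2C_2e^(-2t)sin(3t) - C_2e^(-2t)cos(3t), y(t) = -C_1e^(-2t)sin(3t) + C_1e^(-2t)cos(3t) + C_2e^(-2t)sin(3t) + C_2e^(-2t)cos(3t)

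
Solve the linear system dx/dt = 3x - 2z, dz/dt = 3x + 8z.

x(t) = C_1e^(5t) + 2C_2e^(6t), z(t) = -C_1e^(5t) - 3C_2e^(6t)

Coefficient matrix A = [[3, -2], [3, 8]].
Characteristic polynomial det(A - λI) = λ^2 - 11λ + 30 = 0.
Eigenvalues λ = 5, 6.
For λ=5: (A-λI) row 1 is [-2, -2], so an eigenvector is (1, -1).
For λ=6: (A-λI) row 1 is [-3, -2], so an eigenvector is (2, -3).
General solution: C_1e^(5t)(1,-1) + C_2e^(6t)(2,-3).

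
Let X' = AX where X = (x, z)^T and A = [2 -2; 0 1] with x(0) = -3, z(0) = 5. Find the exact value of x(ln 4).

-168

A = [[2,-2],[0,1]]; eigenvalues λ = 2, 1.
Eigenvectors: (-1,0) for λ=2, (-2,-1) for λ=1.
From the initial condition, c_1 = 13, c_2 = -5.
x(ln 4) = (13)(4^2)(-1) + (-5)(4^1)(-2) = -168.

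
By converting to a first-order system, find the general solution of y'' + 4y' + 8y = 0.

y(t) = K_1e^(-2t)cos(2t) + K_2e^(-2t)sin(2t)

Let x_1 = y, x_2 = y'. Then x_1' = x_2 and x_2' = -8x_1 - 4x_2.
A = [[0,1],[-8,-4]]; det(A-λI) = λ^2 + 4λ + 8.
Eigenvalues λ = -2 ± 2i.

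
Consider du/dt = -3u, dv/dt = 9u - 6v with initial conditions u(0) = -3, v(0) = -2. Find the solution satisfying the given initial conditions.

Coefficient matrix A = [[-3, 0], [9, -6]].
Characteristic polynomial det(A - λI) = λ^2 + 9λ + 18 = 0.
Eigenvalues λ = -6, -3.
For λ=-6: (A-λI) row 1 is [3, 0], so an eigenvector is (0, -1).
For λ=-3: (A-λI) row 2 is [9, -3], so an eigenvector is (1, 3).
General solution: K_1e^(-6t)(0,-1) + K_2e^(-3t)(1,3).
Applying u(0)=-3, v(0)=-2 gives K_1=-7, K_2=-3.

u(t) = -3e^(-3t), v(t) = -9e^(-3t) + 7e^(-6t)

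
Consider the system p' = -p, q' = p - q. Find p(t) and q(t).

p(t) = -K_2e^(-t), q(t) = -K_1e^(-t) - K_2te^(-t) - 3K_2e^(-t)

Coefficient matrix A = [[-1, 0], [1, -1]].
Characteristic polynomial det(A - λI) = λ^2 + 2λ + 1 = 0.
Single eigenvalue λ = -1 with algebraic multiplicity 2.
Eigenvector v = (0,-1); generalized eigenvector w with (A-λI)w=v is (-1,-3).
General solution: e^(-t)[K_1·v + K_2·(t·v + w)].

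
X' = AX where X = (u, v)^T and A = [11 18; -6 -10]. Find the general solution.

Coefficient matrix A = [[11, 18], [-6, -10]].
Characteristic polynomial det(A - λI) = λ^2 - λ - 2 = 0.
Eigenvalues λ = 2, -1.
For λ=2: (A-λI) row 1 is [9, 18], so an eigenvector is (2, -1).
For λ=-1: (A-λI) row 1 is [12, 18], so an eigenvector is (3, -2).
General solution: C_1e^(2t)(2,-1) + C_2e^(-t)(3,-2).

u(t) = 2C_1e^(2t) + 3C_2e^(-t), v(t) = -C_1e^(2t) - 2C_2e^(-t)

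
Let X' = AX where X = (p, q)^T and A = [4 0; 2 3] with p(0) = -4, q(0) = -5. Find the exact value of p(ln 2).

-64

A = [[4,0],[2,3]]; eigenvalues λ = 4, 3.
Eigenvectors: (-1,-2) for λ=4, (0,-1) for λ=3.
From the initial condition, c_1 = 4, c_2 = -3.
p(ln 2) = (4)(2^4)(-1) + (-3)(2^3)(0) = -64.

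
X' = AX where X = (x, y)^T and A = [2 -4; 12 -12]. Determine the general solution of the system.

Coefficient matrix A = [[2, -4], [12, -12]].
Characteristic polynomial det(A - λI) = λ^2 + 10λ + 24 = 0.
Eigenvalues λ = -6, -4.
For λ=-6: (A-λI) row 1 is [8, -4], so an eigenvector is (1, 2).
For λ=-4: (A-λI) row 1 is [6, -4], so an eigenvector is (-2, -3).
General solution: K_1e^(-6t)(1,2) + K_2e^(-4t)(-2,-3).

x(t) = K_1e^(-6t) - 2K_2e^(-4t), y(t) = 2K_1e^(-6t) - 3K_2e^(-4t)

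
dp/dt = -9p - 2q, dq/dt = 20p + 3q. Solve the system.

Coefficient matrix A = [[-9, -2], [20, 3]].
Characteristic polynomial det(A - λI) = λ^2 + 6λ + 13 = 0.
Eigenvalues λ = -3 ± 2i (complex conjugate pair).
For λ=-3+2i: an eigenvector is (1,-3) - i(0,1) = (1, -3 - i).
A real fundamental pair from Re and Im of e^((-3+2i)t)v: X_1 = e^(-3t)(cos(2t)·(1,-3) + sin(2t)·(0,1)), X_2 = e^(-3t)(sin(2t)·(1,-3) - cos(2t)·(0,1)).
General solution: c_1X_1 + c_2X_2.

p(t) = c_1e^(-3t)cos(2t) + c_2e^(-3t)sin(2t), q(t) = c_1e^(-3t)sin(2t) - 3c_1e^(-3t)cos(2t) - 3c_2e^(-3t)sin(2t) - c_2e^(-3t)cos(2t)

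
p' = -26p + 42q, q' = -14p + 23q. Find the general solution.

Coefficient matrix A = [[-26, 42], [-14, 23]].
Characteristic polynomial det(A - λI) = λ^2 + 3λ - 10 = 0.
Eigenvalues λ = -5, 2.
For λ=-5: (A-λI) row 1 is [-21, 42], so an eigenvector is (2, 1).
For λ=2: (A-λI) row 1 is [-28, 42], so an eigenvector is (-3, -2).
General solution: c_1e^(-5t)(2,1) + c_2e^(2t)(-3,-2).

p(t) = 2c_1e^(-5t) - 3c_2e^(2t), q(t) = c_1e^(-5t) - 2c_2e^(2t)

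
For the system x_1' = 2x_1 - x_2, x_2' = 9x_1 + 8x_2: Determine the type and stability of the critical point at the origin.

unstable improper node

A = [[2,-1],[9,8]]; det(A-λI) = λ^2 - 10λ + 25.
repeated λ = 5 with a single eigenvector.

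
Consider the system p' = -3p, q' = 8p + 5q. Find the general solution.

Coefficient matrix A = [[-3, 0], [8, 5]].
Characteristic polynomial det(A - λI) = λ^2 - 2λ - 15 = 0.
Eigenvalues λ = -3, 5.
For λ=-3: (A-λI) row 2 is [8, 8], so an eigenvector is (-1, 1).
For λ=5: (A-λI) row 1 is [-8, 0], so an eigenvector is (0, -1).
General solution: C_1e^(-3t)(-1,1) + C_2e^(5t)(0,-1).

p(t) = -C_1e^(-3t), q(t) = C_1e^(-3t) - C_2e^(5t)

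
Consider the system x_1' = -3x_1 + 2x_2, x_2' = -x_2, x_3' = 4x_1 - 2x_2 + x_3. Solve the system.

Coefficient matrix A = [[-3, 2, 0], [0, -1, 0], [4, -2, 1]].
det(A - λI) = 0 gives eigenvalues λ = -3, 1, -1.
For λ=-3: eigenvector (1,0,-1).
For λ=1: eigenvector (0,0,1).
For λ=-1: eigenvector (1,1,-1).
General solution: K_1e^(-3t)(1,0,-1) + K_2e^(t)(0,0,1) + K_3e^(-t)(1,1,-1).

x_1(t) = K_1e^(-3t) + K_3e^(-t), x_2(t) = K_3e^(-t), x_3(t) = -K_1e^(-3t) + K_2e^(t) - K_3e^(-t)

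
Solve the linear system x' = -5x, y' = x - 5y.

Coefficient matrix A = [[-5, 0], [1, -5]].
Characteristic polynomial det(A - λI) = λ^2 + 10λ + 25 = 0.
Single eigenvalue λ = -5 with algebraic multiplicity 2.
Eigenvector v = (0,1); generalized eigenvector w with (A-λI)w=v is (1,2).
General solution: e^(-5t)[C_1·v + C_2·(t·v + w)].

x(t) = C_2e^(-5t), y(t) = C_1e^(-5t) + C_2te^(-5t) + 2C_2e^(-5t)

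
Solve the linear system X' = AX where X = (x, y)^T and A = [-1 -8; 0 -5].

Coefficient matrix A = [[-1, -8], [0, -5]].
Characteristic polynomial det(A - λI) = λ^2 + 6λ + 5 = 0.
Eigenvalues λ = -1, -5.
For λ=-1: (A-λI) row 1 is [0, -8], so an eigenvector is (-1, 0).
For λ=-5: (A-λI) row 1 is [4, -8], so an eigenvector is (-2, -1).
General solution: K_1e^(-t)(-1,0) + K_2e^(-5t)(-2,-1).

x(t) = -K_1e^(-t) - 2K_2e^(-5t), y(t) = -K_2e^(-5t)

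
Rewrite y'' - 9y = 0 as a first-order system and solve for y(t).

Let x_1 = y, x_2 = y'. Then x_1' = x_2 and x_2' = 9x_1.
A = [[0,1],[9,0]]; det(A-λI) = λ^2 - 9.
Eigenvalues λ = -3, 3 with eigenvectors (1,-3), (1,3).

y(t) = c_1e^(-3t) + c_2e^(3t)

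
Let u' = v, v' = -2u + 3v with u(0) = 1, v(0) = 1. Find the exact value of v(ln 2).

2

A = [[0,1],[-2,3]]; eigenvalues λ = 2, 1.
Eigenvectors: (-1,-2) for λ=2, (-1,-1) for λ=1.
From the initial condition, c_1 = 0, c_2 = -1.
v(ln 2) = (0)(2^2)(-2) + (-1)(2^1)(-1) = 2.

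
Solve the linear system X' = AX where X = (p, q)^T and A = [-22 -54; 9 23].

Coefficient matrix A = [[-22, -54], [9, 23]].
Characteristic polynomial det(A - λI) = λ^2 - λ - 20 = 0.
Eigenvalues λ = 5, -4.
For λ=5: (A-λI) row 1 is [-27, -54], so an eigenvector is (2, -1).
For λ=-4: (A-λI) row 1 is [-18, -54], so an eigenvector is (3, -1).
General solution: K_1e^(5t)(2,-1) + K_2e^(-4t)(3,-1).

p(t) = 2K_1e^(5t) + 3K_2e^(-4t), q(t) = -K_1e^(5t) - K_2e^(-4t)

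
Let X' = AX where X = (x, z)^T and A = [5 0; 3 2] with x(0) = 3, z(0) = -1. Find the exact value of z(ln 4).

3008

A = [[5,0],[3,2]]; eigenvalues λ = 2, 5.
Eigenvectors: (0,1) for λ=2, (-1,-1) for λ=5.
From the initial condition, c_1 = -4, c_2 = -3.
z(ln 4) = (-4)(4^2)(1) + (-3)(4^5)(-1) = 3008.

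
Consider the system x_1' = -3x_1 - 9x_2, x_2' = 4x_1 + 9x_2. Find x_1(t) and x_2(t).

Coefficient matrix A = [[-3, -9], [4, 9]].
Characteristic polynomial det(A - λI) = λ^2 - 6λ + 9 = 0.
Single eigenvalue λ = 3 with algebraic multiplicity 2.
Eigenvector v = (3,-2); generalized eigenvector w with (A-λI)w=v is (-2,1).
General solution: e^(3t)[C_1·v + C_2·(t·v + w)].

x_1(t) = 3C_1e^(3t) + 3C_2te^(3t) - 2C_2e^(3t), x_2(t) = -2C_1e^(3t) - 2C_2te^(3t) + C_2e^(3t)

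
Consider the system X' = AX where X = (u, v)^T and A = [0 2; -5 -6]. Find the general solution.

u(t) = c_1e^(-3t)sin(t) - c_1e^(-3t)cos(t) - c_2e^(-3t)sin(t) - c_2e^(-3t)cos(t), v(t) = -c_1e^(-3t)sin(t) + 2c_1e^(-3t)cos(t) + 2c_2e^(-3t)sin(t) + c_2e^(-3t)cos(t)

Coefficient matrix A = [[0, 2], [-5, -6]].
Characteristic polynomial det(A - λI) = λ^2 + 6λ + 10 = 0.
Eigenvalues λ = -3 ± i (complex conjugate pair).
For λ=-3+i: an eigenvector is (-1,2) - i(1,-1) = (-1 - i, 2 + i).
A real fundamental pair from Re and Im of e^((-3+i)t)v: X_1 = e^(-3t)(cos(t)·(-1,2) + sin(t)·(1,-1)), X_2 = e^(-3t)(sin(t)·(-1,2) - cos(t)·(1,-1)).
General solution: c_1X_1 + c_2X_2.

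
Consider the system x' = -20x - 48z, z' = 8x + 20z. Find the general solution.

Coefficient matrix A = [[-20, -48], [8, 20]].
Characteristic polynomial det(A - λI) = λ^2 - 16 = 0.
Eigenvalues λ = -4, 4.
For λ=-4: (A-λI) row 1 is [-16, -48], so an eigenvector is (3, -1).
For λ=4: (A-λI) row 1 is [-24, -48], so an eigenvector is (2, -1).
General solution: c_1e^(-4t)(3,-1) + c_2e^(4t)(2,-1).

x(t) = 3c_1e^(-4t) + 2c_2e^(4t), z(t) = -c_1e^(-4t) - c_2e^(4t)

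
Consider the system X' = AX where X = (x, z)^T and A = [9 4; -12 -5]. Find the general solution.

Coefficient matrix A = [[9, 4], [-12, -5]].
Characteristic polynomial det(A - λI) = λ^2 - 4λ + 3 = 0.
Eigenvalues λ = 1, 3.
For λ=1: (A-λI) row 1 is [8, 4], so an eigenvector is (1, -2).
For λ=3: (A-λI) row 1 is [6, 4], so an eigenvector is (-2, 3).
General solution: c_1e^(t)(1,-2) + c_2e^(3t)(-2,3).

x(t) = c_1e^(t) - 2c_2e^(3t), z(t) = -2c_1e^(t) + 3c_2e^(3t)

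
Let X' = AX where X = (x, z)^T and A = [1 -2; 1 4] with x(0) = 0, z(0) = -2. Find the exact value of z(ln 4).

-224

A = [[1,-2],[1,4]]; eigenvalues λ = 2, 3.
Eigenvectors: (-2,1) for λ=2, (-1,1) for λ=3.
From the initial condition, c_1 = 2, c_2 = -4.
z(ln 4) = (2)(4^2)(1) + (-4)(4^3)(1) = -224.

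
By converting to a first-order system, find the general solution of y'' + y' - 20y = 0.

y(t) = c_1e^(-5t) + c_2e^(4t)

Let x_1 = y, x_2 = y'. Then x_1' = x_2 and x_2' = 20x_1 - x_2.
A = [[0,1],[20,-1]]; det(A-λI) = λ^2 + λ - 20.
Eigenvalues λ = -5, 4 with eigenvectors (1,-5), (1,4).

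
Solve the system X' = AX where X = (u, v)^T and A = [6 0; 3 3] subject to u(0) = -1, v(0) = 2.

Coefficient matrix A = [[6, 0], [3, 3]].
Characteristic polynomial det(A - λI) = λ^2 - 9λ + 18 = 0.
Eigenvalues λ = 6, 3.
For λ=6: (A-λI) row 2 is [3, -3], so an eigenvector is (-1, -1).
For λ=3: (A-λI) row 1 is [3, 0], so an eigenvector is (0, 1).
General solution: c_1e^(6t)(-1,-1) + c_2e^(3t)(0,1).
Applying u(0)=-1, v(0)=2 gives c_1=1, c_2=3.

u(t) = -e^(6t), v(t) = -e^(6t) + 3e^(3t)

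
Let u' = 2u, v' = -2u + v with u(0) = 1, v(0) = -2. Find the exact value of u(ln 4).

A = [[2,0],[-2,1]]; eigenvalues λ = 2, 1.
Eigenvectors: (-1,2) for λ=2, (0,-1) for λ=1.
From the initial condition, c_1 = -1, c_2 = 0.
u(ln 4) = (-1)(4^2)(-1) + (0)(4^1)(0) = 16.

16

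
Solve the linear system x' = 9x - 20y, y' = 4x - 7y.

Coefficient matrix A = [[9, -20], [4, -7]].
Characteristic polynomial det(A - λI) = λ^2 - 2λ + 17 = 0.
Eigenvalues λ = 1 ± 4i (complex conjugate pair).
For λ=1+4i: an eigenvector is (1,0) - i(2,1) = (1 - 2i, 0 - i).
A real fundamental pair from Re and Im of e^((1+4i)t)v: X_1 = e^(t)(cos(4t)·(1,0) + sin(4t)·(2,1)), X_2 = e^(t)(sin(4t)·(1,0) - cos(4t)·(2,1)).
General solution: K_1X_1 + K_2X_2.

x(t) = 2K_1e^(t)sin(4t) + K_1e^(t)cos(4t) + K_2e^(t)sin(4t) - 2K_2e^(t)cos(4t), y(t) = K_1e^(t)sin(4t) - K_2e^(t)cos(4t)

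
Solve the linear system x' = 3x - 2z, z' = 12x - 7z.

x(t) = -c_1e^(-3t) - c_2e^(-t), z(t) = -3c_1e^(-3t) - 2c_2e^(-t)

Coefficient matrix A = [[3, -2], [12, -7]].
Characteristic polynomial det(A - λI) = λ^2 + 4λ + 3 = 0.
Eigenvalues λ = -3, -1.
For λ=-3: (A-λI) row 1 is [6, -2], so an eigenvector is (-1, -3).
For λ=-1: (A-λI) row 1 is [4, -2], so an eigenvector is (-1, -2).
General solution: c_1e^(-3t)(-1,-3) + c_2e^(-t)(-1,-2).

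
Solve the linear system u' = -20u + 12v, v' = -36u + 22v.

Coefficient matrix A = [[-20, 12], [-36, 22]].
Characteristic polynomial det(A - λI) = λ^2 - 2λ - 8 = 0.
Eigenvalues λ = 4, -2.
For λ=4: (A-λI) row 1 is [-24, 12], so an eigenvector is (1, 2).
For λ=-2: (A-λI) row 1 is [-18, 12], so an eigenvector is (-2, -3).
General solution: K_1e^(4t)(1,2) + K_2e^(-2t)(-2,-3).

u(t) = K_1e^(4t) - 2K_2e^(-2t), v(t) = 2K_1e^(4t) - 3K_2e^(-2t)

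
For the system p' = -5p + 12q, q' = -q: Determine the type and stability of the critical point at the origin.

stable node

A = [[-5,12],[0,-1]]; det(A-λI) = λ^2 + 6λ + 5.
λ = -5, -1: both negative.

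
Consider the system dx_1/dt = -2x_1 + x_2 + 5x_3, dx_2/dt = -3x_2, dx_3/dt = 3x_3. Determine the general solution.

x_1(t) = K_1e^(-2t) - K_2e^(-3t) + K_3e^(3t), x_2(t) = K_2e^(-3t), x_3(t) = K_3e^(3t)

Coefficient matrix A = [[-2, 1, 5], [0, -3, 0], [0, 0, 3]].
det(A - λI) = 0 gives eigenvalues λ = -2, -3, 3.
For λ=-2: eigenvector (1,0,0).
For λ=-3: eigenvector (-1,1,0).
For λ=3: eigenvector (1,0,1).
General solution: K_1e^(-2t)(1,0,0) + K_2e^(-3t)(-1,1,0) + K_3e^(3t)(1,0,1).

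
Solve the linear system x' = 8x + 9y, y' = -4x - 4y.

Coefficient matrix A = [[8, 9], [-4, -4]].
Characteristic polynomial det(A - λI) = λ^2 - 4λ + 4 = 0.
Single eigenvalue λ = 2 with algebraic multiplicity 2.
Eigenvector v = (-3,2); generalized eigenvector w with (A-λI)w=v is (-2,1).
General solution: e^(2t)[K_1·v + K_2·(t·v + w)].

x(t) = -3K_1e^(2t) - 3K_2te^(2t) - 2K_2e^(2t), y(t) = 2K_1e^(2t) + 2K_2te^(2t) + K_2e^(2t)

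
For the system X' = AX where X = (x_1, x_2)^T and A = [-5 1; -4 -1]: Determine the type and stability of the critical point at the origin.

stable improper node

A = [[-5,1],[-4,-1]]; det(A-λI) = λ^2 + 6λ + 9.
repeated λ = -3 with a single eigenvector.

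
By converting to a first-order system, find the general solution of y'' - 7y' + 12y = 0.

Let x_1 = y, x_2 = y'. Then x_1' = x_2 and x_2' = -12x_1 + 7x_2.
A = [[0,1],[-12,7]]; det(A-λI) = λ^2 - 7λ + 12.
Eigenvalues λ = 3, 4 with eigenvectors (1,3), (1,4).

y(t) = c_1e^(3t) + c_2e^(4t)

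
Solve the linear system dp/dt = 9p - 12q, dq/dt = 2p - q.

Coefficient matrix A = [[9, -12], [2, -1]].
Characteristic polynomial det(A - λI) = λ^2 - 8λ + 15 = 0.
Eigenvalues λ = 5, 3.
For λ=5: (A-λI) row 1 is [4, -12], so an eigenvector is (3, 1).
For λ=3: (A-λI) row 1 is [6, -12], so an eigenvector is (2, 1).
General solution: K_1e^(5t)(3,1) + K_2e^(3t)(2,1).

p(t) = 3K_1e^(5t) + 2K_2e^(3t), q(t) = K_1e^(5t) + K_2e^(3t)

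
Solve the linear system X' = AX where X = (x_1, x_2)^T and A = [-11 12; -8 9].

x_1(t) = -c_1e^(t) + 3c_2e^(-3t), x_2(t) = -c_1e^(t) + 2c_2e^(-3t)

Coefficient matrix A = [[-11, 12], [-8, 9]].
Characteristic polynomial det(A - λI) = λ^2 + 2λ - 3 = 0.
Eigenvalues λ = 1, -3.
For λ=1: (A-λI) row 1 is [-12, 12], so an eigenvector is (-1, -1).
For λ=-3: (A-λI) row 1 is [-8, 12], so an eigenvector is (3, 2).
General solution: c_1e^(t)(-1,-1) + c_2e^(-3t)(3,2).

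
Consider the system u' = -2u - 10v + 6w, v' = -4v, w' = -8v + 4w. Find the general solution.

u(t) = K_1e^(-2t) - K_2e^(4t) + 2K_3e^(-4t), v(t) = K_3e^(-4t), w(t) = -K_2e^(4t) + K_3e^(-4t)

Coefficient matrix A = [[-2, -10, 6], [0, -4, 0], [0, -8, 4]].
det(A - λI) = 0 gives eigenvalues λ = -2, 4, -4.
For λ=-2: eigenvector (1,0,0).
For λ=4: eigenvector (-1,0,-1).
For λ=-4: eigenvector (2,1,1).
General solution: K_1e^(-2t)(1,0,0) + K_2e^(4t)(-1,0,-1) + K_3e^(-4t)(2,1,1).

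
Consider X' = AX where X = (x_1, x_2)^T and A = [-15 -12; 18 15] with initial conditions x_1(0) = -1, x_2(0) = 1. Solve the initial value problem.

Coefficient matrix A = [[-15, -12], [18, 15]].
Characteristic polynomial det(A - λI) = λ^2 - 9 = 0.
Eigenvalues λ = -3, 3.
For λ=-3: (A-λI) row 1 is [-12, -12], so an eigenvector is (-1, 1).
For λ=3: (A-λI) row 1 is [-18, -12], so an eigenvector is (-2, 3).
General solution: c_1e^(-3t)(-1,1) + c_2e^(3t)(-2,3).
Applying x_1(0)=-1, x_2(0)=1 gives c_1=1, c_2=0.

x_1(t) = -e^(-3t), x_2(t) = e^(-3t)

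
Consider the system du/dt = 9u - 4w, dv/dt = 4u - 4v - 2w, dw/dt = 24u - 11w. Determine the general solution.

Coefficient matrix A = [[9, 0, -4], [4, -4, -2], [24, 0, -11]].
det(A - λI) = 0 gives eigenvalues λ = 1, -4, -3.
For λ=1: eigenvector (1,0,2).
For λ=-4: eigenvector (0,1,0).
For λ=-3: eigenvector (1,-2,3).
General solution: c_1e^(t)(1,0,2) + c_2e^(-4t)(0,1,0) + c_3e^(-3t)(1,-2,3).

u(t) = c_1e^(t) + c_3e^(-3t), v(t) = c_2e^(-4t) - 2c_3e^(-3t), w(t) = 2c_1e^(t) + 3c_3e^(-3t)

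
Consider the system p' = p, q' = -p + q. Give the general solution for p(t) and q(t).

Coefficient matrix A = [[1, 0], [-1, 1]].
Characteristic polynomial det(A - λI) = λ^2 - 2λ + 1 = 0.
Single eigenvalue λ = 1 with algebraic multiplicity 2.
Eigenvector v = (0,1); generalized eigenvector w with (A-λI)w=v is (-1,-2).
General solution: e^(t)[K_1·v + K_2·(t·v + w)].

p(t) = -K_2e^(t), q(t) = K_1e^(t) + K_2te^(t) - 2K_2e^(t)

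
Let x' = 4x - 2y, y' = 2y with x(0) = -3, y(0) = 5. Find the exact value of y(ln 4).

80

A = [[4,-2],[0,2]]; eigenvalues λ = 2, 4.
Eigenvectors: (1,1) for λ=2, (-1,0) for λ=4.
From the initial condition, c_1 = 5, c_2 = 8.
y(ln 4) = (5)(4^2)(1) + (8)(4^4)(0) = 80.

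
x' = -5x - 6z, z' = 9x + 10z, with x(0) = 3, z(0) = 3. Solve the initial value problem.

Coefficient matrix A = [[-5, -6], [9, 10]].
Characteristic polynomial det(A - λI) = λ^2 - 5λ + 4 = 0.
Eigenvalues λ = 1, 4.
For λ=1: (A-λI) row 1 is [-6, -6], so an eigenvector is (1, -1).
For λ=4: (A-λI) row 1 is [-9, -6], so an eigenvector is (-2, 3).
General solution: K_1e^(t)(1,-1) + K_2e^(4t)(-2,3).
Applying x(0)=3, z(0)=3 gives K_1=15, K_2=6.

x(t) = -12e^(4t) + 15e^(t), z(t) = 18e^(4t) - 15e^(t)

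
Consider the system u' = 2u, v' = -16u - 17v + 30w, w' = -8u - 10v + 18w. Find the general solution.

u(t) = c_1e^(2t), v(t) = -4c_1e^(2t) - 3c_2e^(3t) + 2c_3e^(-2t), w(t) = -2c_1e^(2t) - 2c_2e^(3t) + c_3e^(-2t)

Coefficient matrix A = [[2, 0, 0], [-16, -17, 30], [-8, -10, 18]].
det(A - λI) = 0 gives eigenvalues λ = 2, 3, -2.
For λ=2: eigenvector (1,-4,-2).
For λ=3: eigenvector (0,-3,-2).
For λ=-2: eigenvector (0,2,1).
General solution: c_1e^(2t)(1,-4,-2) + c_2e^(3t)(0,-3,-2) + c_3e^(-2t)(0,2,1).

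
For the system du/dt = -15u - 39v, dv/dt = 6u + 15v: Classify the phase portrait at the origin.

A = [[-15,-39],[6,15]]; det(A-λI) = λ^2 + 9.
λ = 0 ± 3i: zero real part.

center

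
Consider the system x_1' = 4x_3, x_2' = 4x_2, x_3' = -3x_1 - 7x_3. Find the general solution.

Coefficient matrix A = [[0, 0, 4], [0, 4, 0], [-3, 0, -7]].
det(A - λI) = 0 gives eigenvalues λ = -3, 4, -4.
For λ=-3: eigenvector (4,0,-3).
For λ=4: eigenvector (0,1,0).
For λ=-4: eigenvector (1,0,-1).
General solution: K_1e^(-3t)(4,0,-3) + K_2e^(4t)(0,1,0) + K_3e^(-4t)(1,0,-1).

x_1(t) = 4K_1e^(-3t) + K_3e^(-4t), x_2(t) = K_2e^(4t), x_3(t) = -3K_1e^(-3t) - K_3e^(-4t)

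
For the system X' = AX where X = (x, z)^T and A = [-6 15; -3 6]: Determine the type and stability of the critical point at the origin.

center

A = [[-6,15],[-3,6]]; det(A-λI) = λ^2 + 9.
λ = 0 ± 3i: zero real part.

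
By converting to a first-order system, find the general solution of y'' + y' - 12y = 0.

y(t) = C_1e^(3t) + C_2e^(-4t)

Let x_1 = y, x_2 = y'. Then x_1' = x_2 and x_2' = 12x_1 - x_2.
A = [[0,1],[12,-1]]; det(A-λI) = λ^2 + λ - 12.
Eigenvalues λ = 3, -4 with eigenvectors (1,3), (1,-4).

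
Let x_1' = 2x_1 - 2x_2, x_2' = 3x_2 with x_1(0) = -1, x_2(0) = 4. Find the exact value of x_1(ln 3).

A = [[2,-2],[0,3]]; eigenvalues λ = 3, 2.
Eigenvectors: (-2,1) for λ=3, (1,0) for λ=2.
From the initial condition, c_1 = 4, c_2 = 7.
x_1(ln 3) = (4)(3^3)(-2) + (7)(3^2)(1) = -153.

-153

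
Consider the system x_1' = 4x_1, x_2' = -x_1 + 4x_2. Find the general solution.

Coefficient matrix A = [[4, 0], [-1, 4]].
Characteristic polynomial det(A - λI) = λ^2 - 8λ + 16 = 0.
Single eigenvalue λ = 4 with algebraic multiplicity 2.
Eigenvector v = (0,-1); generalized eigenvector w with (A-λI)w=v is (1,1).
General solution: e^(4t)[c_1·v + c_2·(t·v + w)].

x_1(t) = c_2e^(4t), x_2(t) = -c_1e^(4t) - c_2te^(4t) + c_2e^(4t)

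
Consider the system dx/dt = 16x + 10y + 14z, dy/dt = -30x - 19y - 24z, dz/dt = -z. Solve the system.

Coefficient matrix A = [[16, 10, 14], [-30, -19, -24], [0, 0, -1]].
det(A - λI) = 0 gives eigenvalues λ = -4, 1, -1.
For λ=-4: eigenvector (1,-2,0).
For λ=1: eigenvector (2,-3,0).
For λ=-1: eigenvector (-2,2,1).
General solution: K_1e^(-4t)(1,-2,0) + K_2e^(t)(2,-3,0) + K_3e^(-t)(-2,2,1).

x(t) = K_1e^(-4t) + 2K_2e^(t) - 2K_3e^(-t), y(t) = -2K_1e^(-4t) - 3K_2e^(t) + 2K_3e^(-t), z(t) = K_3e^(-t)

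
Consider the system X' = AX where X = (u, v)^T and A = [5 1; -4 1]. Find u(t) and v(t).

u(t) = -K_1e^(3t) - K_2te^(3t) - K_2e^(3t), v(t) = 2K_1e^(3t) + 2K_2te^(3t) + K_2e^(3t)

Coefficient matrix A = [[5, 1], [-4, 1]].
Characteristic polynomial det(A - λI) = λ^2 - 6λ + 9 = 0.
Single eigenvalue λ = 3 with algebraic multiplicity 2.
Eigenvector v = (-1,2); generalized eigenvector w with (A-λI)w=v is (-1,1).
General solution: e^(3t)[K_1·v + K_2·(t·v + w)].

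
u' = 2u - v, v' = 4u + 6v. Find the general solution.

Coefficient matrix A = [[2, -1], [4, 6]].
Characteristic polynomial det(A - λI) = λ^2 - 8λ + 16 = 0.
Single eigenvalue λ = 4 with algebraic multiplicity 2.
Eigenvector v = (-1,2); generalized eigenvector w with (A-λI)w=v is (2,-3).
General solution: e^(4t)[c_1·v + c_2·(t·v + w)].

u(t) = -c_1e^(4t) - c_2te^(4t) + 2c_2e^(4t), v(t) = 2c_1e^(4t) + 2c_2te^(4t) - 3c_2e^(4t)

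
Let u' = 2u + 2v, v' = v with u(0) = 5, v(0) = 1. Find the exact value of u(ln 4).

104

A = [[2,2],[0,1]]; eigenvalues λ = 1, 2.
Eigenvectors: (2,-1) for λ=1, (1,0) for λ=2.
From the initial condition, c_1 = -1, c_2 = 7.
u(ln 4) = (-1)(4^1)(2) + (7)(4^2)(1) = 104.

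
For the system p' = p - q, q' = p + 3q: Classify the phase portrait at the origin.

unstable improper node

A = [[1,-1],[1,3]]; det(A-λI) = λ^2 - 4λ + 4.
repeated λ = 2 with a single eigenvector.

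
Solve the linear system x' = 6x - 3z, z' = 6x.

x(t) = K_1e^(3t)sin(3t) - K_2e^(3t)cos(3t), z(t) = K_1e^(3t)sin(3t) - K_1e^(3t)cos(3t) - K_2e^(3t)sin(3t) - K_2e^(3t)cos(3t)

Coefficient matrix A = [[6, -3], [6, 0]].
Characteristic polynomial det(A - λI) = λ^2 - 6λ + 18 = 0.
Eigenvalues λ = 3 ± 3i (complex conjugate pair).
For λ=3+3i: an eigenvector is (0,-1) - i(1,1) = (0 - i, -1 - i).
A real fundamental pair from Re and Im of e^((3+3i)t)v: X_1 = e^(3t)(cos(3t)·(0,-1) + sin(3t)·(1,1)), X_2 = e^(3t)(sin(3t)·(0,-1) - cos(3t)·(1,1)).
General solution: K_1X_1 + K_2X_2.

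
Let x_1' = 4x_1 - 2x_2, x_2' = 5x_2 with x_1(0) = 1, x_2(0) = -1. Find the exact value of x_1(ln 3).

405

A = [[4,-2],[0,5]]; eigenvalues λ = 5, 4.
Eigenvectors: (-2,1) for λ=5, (1,0) for λ=4.
From the initial condition, c_1 = -1, c_2 = -1.
x_1(ln 3) = (-1)(3^5)(-2) + (-1)(3^4)(1) = 405.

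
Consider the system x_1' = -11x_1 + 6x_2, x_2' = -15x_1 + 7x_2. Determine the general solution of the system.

x_1(t) = -C_1e^(-2t)sin(3t) + C_1e^(-2t)cos(3t) + C_2e^(-2t)sin(3t) + C_2e^(-2t)cos(3t), x_2(t) = -2C_1e^(-2t)sin(3t) + C_1e^(-2t)cos(3t) + C_2e^(-2t)sin(3t) + 2C_2e^(-2t)cos(3t)

Coefficient matrix A = [[-11, 6], [-15, 7]].
Characteristic polynomial det(A - λI) = λ^2 + 4λ + 13 = 0.
Eigenvalues λ = -2 ± 3i (complex conjugate pair).
For λ=-2+3i: an eigenvector is (1,1) - i(-1,-2) = (1 + i, 1 + 2i).
A real fundamental pair from Re and Im of e^((-2+3i)t)v: X_1 = e^(-2t)(cos(3t)·(1,1) + sin(3t)·(-1,-2)), X_2 = e^(-2t)(sin(3t)·(1,1) - cos(3t)·(-1,-2)).
General solution: C_1X_1 + C_2X_2.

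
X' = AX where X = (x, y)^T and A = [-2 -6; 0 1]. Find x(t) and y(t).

x(t) = -2c_1e^(t) + c_2e^(-2t), y(t) = c_1e^(t)

Coefficient matrix A = [[-2, -6], [0, 1]].
Characteristic polynomial det(A - λI) = λ^2 + λ - 2 = 0.
Eigenvalues λ = 1, -2.
For λ=1: (A-λI) row 1 is [-3, -6], so an eigenvector is (-2, 1).
For λ=-2: (A-λI) row 1 is [0, -6], so an eigenvector is (1, 0).
General solution: c_1e^(t)(-2,1) + c_2e^(-2t)(1,0).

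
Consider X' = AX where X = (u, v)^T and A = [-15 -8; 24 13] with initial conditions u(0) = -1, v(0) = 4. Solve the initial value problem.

Coefficient matrix A = [[-15, -8], [24, 13]].
Characteristic polynomial det(A - λI) = λ^2 + 2λ - 3 = 0.
Eigenvalues λ = 1, -3.
For λ=1: (A-λI) row 1 is [-16, -8], so an eigenvector is (-1, 2).
For λ=-3: (A-λI) row 1 is [-12, -8], so an eigenvector is (-2, 3).
General solution: c_1e^(t)(-1,2) + c_2e^(-3t)(-2,3).
Applying u(0)=-1, v(0)=4 gives c_1=5, c_2=-2.

u(t) = -5e^(t) + 4e^(-3t), v(t) = 10e^(t) - 6e^(-3t)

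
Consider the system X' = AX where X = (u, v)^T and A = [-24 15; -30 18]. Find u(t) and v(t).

u(t) = -K_1e^(-3t)sin(3t) - 2K_1e^(-3t)cos(3t) - 2K_2e^(-3t)sin(3t) + K_2e^(-3t)cos(3t), v(t) = -K_1e^(-3t)sin(3t) - 3K_1e^(-3t)cos(3t) - 3K_2e^(-3t)sin(3t) + K_2e^(-3t)cos(3t)

Coefficient matrix A = [[-24, 15], [-30, 18]].
Characteristic polynomial det(A - λI) = λ^2 + 6λ + 18 = 0.
Eigenvalues λ = -3 ± 3i (complex conjugate pair).
For λ=-3+3i: an eigenvector is (-2,-3) - i(-1,-1) = (-2 + i, -3 + i).
A real fundamental pair from Re and Im of e^((-3+3i)t)v: X_1 = e^(-3t)(cos(3t)·(-2,-3) + sin(3t)·(-1,-1)), X_2 = e^(-3t)(sin(3t)·(-2,-3) - cos(3t)·(-1,-1)).
General solution: K_1X_1 + K_2X_2.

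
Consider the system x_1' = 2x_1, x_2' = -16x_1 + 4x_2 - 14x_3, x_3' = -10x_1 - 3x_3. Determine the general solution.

x_1(t) = C_1e^(2t), x_2(t) = -6C_1e^(2t) + 2C_2e^(-3t) + C_3e^(4t), x_3(t) = -2C_1e^(2t) + C_2e^(-3t)

Coefficient matrix A = [[2, 0, 0], [-16, 4, -14], [-10, 0, -3]].
det(A - λI) = 0 gives eigenvalues λ = 2, -3, 4.
For λ=2: eigenvector (1,-6,-2).
For λ=-3: eigenvector (0,2,1).
For λ=4: eigenvector (0,1,0).
General solution: C_1e^(2t)(1,-6,-2) + C_2e^(-3t)(0,2,1) + C_3e^(4t)(0,1,0).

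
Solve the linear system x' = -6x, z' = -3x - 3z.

Coefficient matrix A = [[-6, 0], [-3, -3]].
Characteristic polynomial det(A - λI) = λ^2 + 9λ + 18 = 0.
Eigenvalues λ = -6, -3.
For λ=-6: (A-λI) row 2 is [-3, 3], so an eigenvector is (-1, -1).
For λ=-3: (A-λI) row 1 is [-3, 0], so an eigenvector is (0, 1).
General solution: K_1e^(-6t)(-1,-1) + K_2e^(-3t)(0,1).

x(t) = -K_1e^(-6t), z(t) = -K_1e^(-6t) + K_2e^(-3t)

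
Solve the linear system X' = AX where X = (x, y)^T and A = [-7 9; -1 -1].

Coefficient matrix A = [[-7, 9], [-1, -1]].
Characteristic polynomial det(A - λI) = λ^2 + 8λ + 16 = 0.
Single eigenvalue λ = -4 with algebraic multiplicity 2.
Eigenvector v = (3,1); generalized eigenvector w with (A-λI)w=v is (-1,0).
General solution: e^(-4t)[C_1·v + C_2·(t·v + w)].

x(t) = 3C_1e^(-4t) + 3C_2te^(-4t) - C_2e^(-4t), y(t) = C_1e^(-4t) + C_2te^(-4t)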